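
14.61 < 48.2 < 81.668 True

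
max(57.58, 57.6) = 57.6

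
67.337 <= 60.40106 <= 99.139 False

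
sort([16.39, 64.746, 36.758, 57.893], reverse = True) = [64.746, 57.893, 36.758, 16.39]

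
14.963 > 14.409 True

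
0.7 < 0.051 False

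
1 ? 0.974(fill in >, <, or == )>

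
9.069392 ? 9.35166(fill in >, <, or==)<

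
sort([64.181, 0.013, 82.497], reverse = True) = [82.497, 64.181, 0.013]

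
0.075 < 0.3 True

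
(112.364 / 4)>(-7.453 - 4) True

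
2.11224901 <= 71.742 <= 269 True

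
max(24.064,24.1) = 24.1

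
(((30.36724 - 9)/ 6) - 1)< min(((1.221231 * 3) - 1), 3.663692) True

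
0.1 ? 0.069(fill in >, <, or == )>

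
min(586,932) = 586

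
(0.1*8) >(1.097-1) True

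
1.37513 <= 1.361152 False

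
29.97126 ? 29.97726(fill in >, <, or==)<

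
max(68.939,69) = 69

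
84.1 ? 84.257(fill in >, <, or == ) <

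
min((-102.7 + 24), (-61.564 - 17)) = -78.7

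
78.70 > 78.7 False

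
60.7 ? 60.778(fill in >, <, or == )<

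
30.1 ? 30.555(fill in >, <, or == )<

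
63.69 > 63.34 True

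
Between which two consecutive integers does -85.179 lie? -86 and -85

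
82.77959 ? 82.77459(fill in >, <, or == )>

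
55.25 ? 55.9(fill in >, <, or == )<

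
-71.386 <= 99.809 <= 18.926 False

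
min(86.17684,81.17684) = 81.17684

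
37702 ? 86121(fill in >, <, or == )<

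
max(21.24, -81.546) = 21.24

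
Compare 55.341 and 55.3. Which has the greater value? 55.341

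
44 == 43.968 False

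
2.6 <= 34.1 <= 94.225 True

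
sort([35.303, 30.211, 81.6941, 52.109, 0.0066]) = [0.0066, 30.211, 35.303, 52.109, 81.6941]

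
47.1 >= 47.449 False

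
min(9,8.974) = 8.974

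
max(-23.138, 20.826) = 20.826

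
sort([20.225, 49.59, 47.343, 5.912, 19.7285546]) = [5.912, 19.7285546, 20.225, 47.343, 49.59]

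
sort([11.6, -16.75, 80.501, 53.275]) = [-16.75, 11.6, 53.275, 80.501]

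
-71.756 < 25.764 True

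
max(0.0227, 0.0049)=0.0227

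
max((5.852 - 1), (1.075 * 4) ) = 4.852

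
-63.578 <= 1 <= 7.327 True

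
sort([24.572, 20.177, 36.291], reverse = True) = [36.291, 24.572, 20.177]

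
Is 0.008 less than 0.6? Yes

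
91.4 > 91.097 True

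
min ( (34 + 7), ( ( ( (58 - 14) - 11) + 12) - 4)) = 41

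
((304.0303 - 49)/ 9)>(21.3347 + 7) True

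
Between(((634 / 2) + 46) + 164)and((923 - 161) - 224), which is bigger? ((923 - 161) - 224)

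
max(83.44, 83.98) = 83.98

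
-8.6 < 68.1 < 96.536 True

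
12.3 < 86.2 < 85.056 False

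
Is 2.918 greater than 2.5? Yes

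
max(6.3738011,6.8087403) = 6.8087403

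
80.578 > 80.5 True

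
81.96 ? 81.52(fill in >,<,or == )>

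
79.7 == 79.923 False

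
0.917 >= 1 False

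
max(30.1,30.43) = 30.43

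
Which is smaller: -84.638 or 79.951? -84.638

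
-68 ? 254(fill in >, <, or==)<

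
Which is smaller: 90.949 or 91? 90.949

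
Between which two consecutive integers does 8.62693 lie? 8 and 9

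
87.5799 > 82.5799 True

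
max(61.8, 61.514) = 61.8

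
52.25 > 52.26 False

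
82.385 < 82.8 True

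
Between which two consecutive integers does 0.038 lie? 0 and 1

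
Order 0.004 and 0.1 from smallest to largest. 0.004,0.1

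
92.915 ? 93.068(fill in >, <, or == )<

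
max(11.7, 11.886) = 11.886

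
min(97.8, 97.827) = 97.8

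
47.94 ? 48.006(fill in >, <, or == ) <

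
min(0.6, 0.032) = 0.032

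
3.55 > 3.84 False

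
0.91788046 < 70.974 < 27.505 False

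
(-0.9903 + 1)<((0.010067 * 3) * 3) True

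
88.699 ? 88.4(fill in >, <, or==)>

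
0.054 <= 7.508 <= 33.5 True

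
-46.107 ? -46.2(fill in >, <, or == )>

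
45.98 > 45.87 True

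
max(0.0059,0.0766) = 0.0766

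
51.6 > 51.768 False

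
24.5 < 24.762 True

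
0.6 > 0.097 True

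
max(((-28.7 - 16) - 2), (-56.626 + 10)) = -46.626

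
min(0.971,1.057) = 0.971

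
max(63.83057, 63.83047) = 63.83057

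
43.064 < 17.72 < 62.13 False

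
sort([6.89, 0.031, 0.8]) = [0.031, 0.8, 6.89]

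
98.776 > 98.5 True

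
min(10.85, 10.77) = 10.77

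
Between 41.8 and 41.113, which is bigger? 41.8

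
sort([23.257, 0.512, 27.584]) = [0.512, 23.257, 27.584]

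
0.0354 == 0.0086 False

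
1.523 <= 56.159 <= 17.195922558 False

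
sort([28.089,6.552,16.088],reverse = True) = [28.089,16.088,6.552]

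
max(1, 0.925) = 1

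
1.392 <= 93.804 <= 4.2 False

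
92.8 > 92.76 True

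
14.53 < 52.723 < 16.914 False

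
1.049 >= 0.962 True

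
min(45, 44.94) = 44.94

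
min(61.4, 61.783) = 61.4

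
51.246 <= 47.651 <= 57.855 False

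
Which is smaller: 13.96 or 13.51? 13.51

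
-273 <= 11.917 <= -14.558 False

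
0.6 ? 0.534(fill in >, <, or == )>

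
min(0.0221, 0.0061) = 0.0061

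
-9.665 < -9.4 True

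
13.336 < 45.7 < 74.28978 True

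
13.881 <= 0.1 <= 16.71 False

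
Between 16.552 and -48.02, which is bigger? 16.552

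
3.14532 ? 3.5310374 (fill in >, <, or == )<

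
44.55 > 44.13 True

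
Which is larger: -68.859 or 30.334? 30.334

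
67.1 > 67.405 False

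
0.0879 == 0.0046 False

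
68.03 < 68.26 True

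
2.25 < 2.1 False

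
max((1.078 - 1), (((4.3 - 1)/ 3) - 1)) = 0.1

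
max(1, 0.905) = 1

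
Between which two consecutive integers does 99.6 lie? 99 and 100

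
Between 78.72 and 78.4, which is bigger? 78.72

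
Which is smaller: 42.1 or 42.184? 42.1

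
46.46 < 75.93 True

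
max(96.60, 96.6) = 96.6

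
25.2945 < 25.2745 False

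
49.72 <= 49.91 True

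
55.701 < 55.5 False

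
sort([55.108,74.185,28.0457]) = [28.0457,55.108,74.185]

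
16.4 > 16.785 False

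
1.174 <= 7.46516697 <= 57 True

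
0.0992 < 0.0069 False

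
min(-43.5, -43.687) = -43.687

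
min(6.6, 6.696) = 6.6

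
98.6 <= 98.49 False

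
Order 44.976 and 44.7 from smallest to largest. 44.7, 44.976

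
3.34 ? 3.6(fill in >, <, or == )<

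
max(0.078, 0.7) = 0.7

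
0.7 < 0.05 False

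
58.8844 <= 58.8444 False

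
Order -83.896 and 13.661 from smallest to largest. -83.896, 13.661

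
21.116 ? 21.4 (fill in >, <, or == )<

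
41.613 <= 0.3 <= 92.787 False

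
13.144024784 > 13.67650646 False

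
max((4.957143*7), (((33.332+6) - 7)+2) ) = 34.700001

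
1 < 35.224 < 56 True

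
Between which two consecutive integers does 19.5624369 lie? 19 and 20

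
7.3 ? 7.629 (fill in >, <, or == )<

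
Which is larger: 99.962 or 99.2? 99.962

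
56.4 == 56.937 False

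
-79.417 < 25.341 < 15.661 False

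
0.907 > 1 False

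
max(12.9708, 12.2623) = 12.9708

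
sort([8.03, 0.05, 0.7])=[0.05, 0.7, 8.03]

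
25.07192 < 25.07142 False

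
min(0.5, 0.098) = 0.098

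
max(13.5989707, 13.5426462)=13.5989707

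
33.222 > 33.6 False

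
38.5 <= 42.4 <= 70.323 True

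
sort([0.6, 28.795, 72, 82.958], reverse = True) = [82.958, 72, 28.795, 0.6]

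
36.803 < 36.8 False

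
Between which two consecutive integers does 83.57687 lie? 83 and 84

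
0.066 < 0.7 True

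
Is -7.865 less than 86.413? Yes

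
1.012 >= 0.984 True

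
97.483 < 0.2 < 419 False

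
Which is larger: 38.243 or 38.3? 38.3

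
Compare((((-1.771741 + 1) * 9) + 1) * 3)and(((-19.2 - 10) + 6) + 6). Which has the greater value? (((-19.2 - 10) + 6) + 6)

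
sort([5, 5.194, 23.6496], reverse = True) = [23.6496, 5.194, 5]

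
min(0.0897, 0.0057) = 0.0057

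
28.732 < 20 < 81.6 False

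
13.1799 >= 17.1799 False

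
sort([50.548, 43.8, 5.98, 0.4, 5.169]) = [0.4, 5.169, 5.98, 43.8, 50.548]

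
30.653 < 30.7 True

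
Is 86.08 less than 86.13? Yes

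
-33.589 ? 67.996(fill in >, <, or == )<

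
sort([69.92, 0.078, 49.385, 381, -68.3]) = [-68.3, 0.078, 49.385, 69.92, 381]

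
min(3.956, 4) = 3.956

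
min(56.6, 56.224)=56.224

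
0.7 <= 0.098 False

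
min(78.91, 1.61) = 1.61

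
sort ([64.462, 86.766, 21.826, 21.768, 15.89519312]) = [15.89519312, 21.768, 21.826, 64.462, 86.766]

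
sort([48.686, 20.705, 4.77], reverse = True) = [48.686, 20.705, 4.77]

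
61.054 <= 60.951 False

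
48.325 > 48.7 False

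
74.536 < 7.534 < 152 False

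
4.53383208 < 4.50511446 False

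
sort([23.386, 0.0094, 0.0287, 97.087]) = [0.0094, 0.0287, 23.386, 97.087]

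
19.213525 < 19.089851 False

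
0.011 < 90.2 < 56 False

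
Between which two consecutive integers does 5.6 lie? 5 and 6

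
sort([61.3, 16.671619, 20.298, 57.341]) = [16.671619, 20.298, 57.341, 61.3]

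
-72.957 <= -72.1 True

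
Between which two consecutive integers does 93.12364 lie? 93 and 94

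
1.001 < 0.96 False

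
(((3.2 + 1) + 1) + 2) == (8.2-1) True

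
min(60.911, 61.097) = 60.911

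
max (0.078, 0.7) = 0.7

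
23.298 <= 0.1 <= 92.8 False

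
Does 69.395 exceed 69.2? Yes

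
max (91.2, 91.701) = 91.701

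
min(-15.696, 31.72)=-15.696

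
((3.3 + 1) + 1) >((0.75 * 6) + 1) False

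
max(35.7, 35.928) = 35.928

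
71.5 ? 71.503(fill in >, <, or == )<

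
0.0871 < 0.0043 False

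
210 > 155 True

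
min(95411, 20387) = 20387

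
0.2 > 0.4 False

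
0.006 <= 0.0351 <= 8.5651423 True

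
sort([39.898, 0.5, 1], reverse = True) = [39.898, 1, 0.5]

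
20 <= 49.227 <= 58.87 True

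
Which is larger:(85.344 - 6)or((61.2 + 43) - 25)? (85.344 - 6)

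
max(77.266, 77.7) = 77.7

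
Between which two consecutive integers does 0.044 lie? 0 and 1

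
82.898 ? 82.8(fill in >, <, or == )>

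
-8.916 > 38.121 False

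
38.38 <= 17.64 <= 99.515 False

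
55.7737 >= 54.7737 True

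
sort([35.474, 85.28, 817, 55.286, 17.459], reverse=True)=[817, 85.28, 55.286, 35.474, 17.459]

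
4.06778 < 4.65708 True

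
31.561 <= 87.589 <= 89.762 True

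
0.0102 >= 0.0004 True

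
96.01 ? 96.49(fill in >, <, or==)<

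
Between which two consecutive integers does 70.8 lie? 70 and 71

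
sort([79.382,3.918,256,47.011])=[3.918,47.011,79.382,256]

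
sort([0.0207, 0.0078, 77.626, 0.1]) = [0.0078, 0.0207, 0.1, 77.626]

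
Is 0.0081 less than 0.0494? Yes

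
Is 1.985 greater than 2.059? No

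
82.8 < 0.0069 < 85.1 False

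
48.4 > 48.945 False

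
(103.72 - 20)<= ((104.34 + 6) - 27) False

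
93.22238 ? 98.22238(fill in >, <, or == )<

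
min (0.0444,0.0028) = 0.0028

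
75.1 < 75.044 False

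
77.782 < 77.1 False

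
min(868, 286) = 286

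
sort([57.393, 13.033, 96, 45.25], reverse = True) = [96, 57.393, 45.25, 13.033]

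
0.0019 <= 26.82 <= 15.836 False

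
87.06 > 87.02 True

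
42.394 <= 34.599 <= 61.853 False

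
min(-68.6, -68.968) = -68.968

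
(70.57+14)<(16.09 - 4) False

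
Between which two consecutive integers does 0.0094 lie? 0 and 1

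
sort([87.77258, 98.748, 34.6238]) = [34.6238, 87.77258, 98.748]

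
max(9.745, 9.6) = 9.745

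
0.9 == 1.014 False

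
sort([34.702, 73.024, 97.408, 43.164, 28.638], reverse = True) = [97.408, 73.024, 43.164, 34.702, 28.638]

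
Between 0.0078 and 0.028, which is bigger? 0.028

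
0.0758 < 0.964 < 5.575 True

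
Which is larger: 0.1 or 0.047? 0.1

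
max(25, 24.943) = 25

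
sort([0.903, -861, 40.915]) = [-861, 0.903, 40.915]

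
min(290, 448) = 290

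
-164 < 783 True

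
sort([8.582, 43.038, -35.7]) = [-35.7, 8.582, 43.038]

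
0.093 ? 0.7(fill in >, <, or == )<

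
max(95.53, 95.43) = 95.53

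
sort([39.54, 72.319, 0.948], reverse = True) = [72.319, 39.54, 0.948]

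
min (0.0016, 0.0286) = 0.0016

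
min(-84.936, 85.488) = -84.936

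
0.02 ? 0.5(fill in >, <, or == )<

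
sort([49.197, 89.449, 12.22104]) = [12.22104, 49.197, 89.449]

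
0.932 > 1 False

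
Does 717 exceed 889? No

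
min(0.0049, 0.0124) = 0.0049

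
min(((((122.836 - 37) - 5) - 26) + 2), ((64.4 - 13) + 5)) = 56.4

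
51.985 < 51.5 False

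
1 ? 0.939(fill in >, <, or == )>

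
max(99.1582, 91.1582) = 99.1582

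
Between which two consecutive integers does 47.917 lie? 47 and 48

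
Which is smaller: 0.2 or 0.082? 0.082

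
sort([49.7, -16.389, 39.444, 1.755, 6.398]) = [-16.389, 1.755, 6.398, 39.444, 49.7]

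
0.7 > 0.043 True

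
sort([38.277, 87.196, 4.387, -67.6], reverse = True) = [87.196, 38.277, 4.387, -67.6]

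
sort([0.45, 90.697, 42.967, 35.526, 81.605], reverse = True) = [90.697, 81.605, 42.967, 35.526, 0.45]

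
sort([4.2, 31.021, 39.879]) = [4.2, 31.021, 39.879]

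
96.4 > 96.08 True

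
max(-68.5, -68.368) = -68.368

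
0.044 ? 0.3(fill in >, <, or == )<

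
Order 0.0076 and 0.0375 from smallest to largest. 0.0076, 0.0375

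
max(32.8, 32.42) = 32.8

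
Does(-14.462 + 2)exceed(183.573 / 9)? No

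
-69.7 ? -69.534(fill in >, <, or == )<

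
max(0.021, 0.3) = 0.3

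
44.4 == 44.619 False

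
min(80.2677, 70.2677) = 70.2677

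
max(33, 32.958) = 33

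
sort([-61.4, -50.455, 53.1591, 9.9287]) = [-61.4, -50.455, 9.9287, 53.1591]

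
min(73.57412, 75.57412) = 73.57412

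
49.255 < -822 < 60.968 False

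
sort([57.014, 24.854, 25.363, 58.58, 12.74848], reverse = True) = [58.58, 57.014, 25.363, 24.854, 12.74848]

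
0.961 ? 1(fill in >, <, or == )<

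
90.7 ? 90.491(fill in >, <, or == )>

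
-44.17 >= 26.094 False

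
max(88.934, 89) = 89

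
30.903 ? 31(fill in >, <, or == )<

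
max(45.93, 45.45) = 45.93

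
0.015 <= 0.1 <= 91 True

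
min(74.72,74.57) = 74.57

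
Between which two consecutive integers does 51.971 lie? 51 and 52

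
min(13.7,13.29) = 13.29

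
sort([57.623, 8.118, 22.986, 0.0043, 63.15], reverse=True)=[63.15, 57.623, 22.986, 8.118, 0.0043]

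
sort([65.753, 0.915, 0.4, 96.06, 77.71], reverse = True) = [96.06, 77.71, 65.753, 0.915, 0.4]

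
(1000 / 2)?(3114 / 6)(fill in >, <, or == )<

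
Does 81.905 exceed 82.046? No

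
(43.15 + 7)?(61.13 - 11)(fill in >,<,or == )>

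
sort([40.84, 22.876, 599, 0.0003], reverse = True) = [599, 40.84, 22.876, 0.0003]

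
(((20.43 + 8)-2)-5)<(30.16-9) False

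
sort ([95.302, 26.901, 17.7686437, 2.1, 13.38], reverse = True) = [95.302, 26.901, 17.7686437, 13.38, 2.1]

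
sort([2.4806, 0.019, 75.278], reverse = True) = [75.278, 2.4806, 0.019]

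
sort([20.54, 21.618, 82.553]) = [20.54, 21.618, 82.553]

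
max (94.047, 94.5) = 94.5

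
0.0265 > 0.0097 True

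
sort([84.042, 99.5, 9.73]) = [9.73, 84.042, 99.5]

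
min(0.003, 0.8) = 0.003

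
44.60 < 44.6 False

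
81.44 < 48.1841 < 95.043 False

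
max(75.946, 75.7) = 75.946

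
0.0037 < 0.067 True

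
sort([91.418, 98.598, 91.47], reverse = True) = [98.598, 91.47, 91.418]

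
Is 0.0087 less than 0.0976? Yes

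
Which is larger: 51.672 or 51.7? 51.7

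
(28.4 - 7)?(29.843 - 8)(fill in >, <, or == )<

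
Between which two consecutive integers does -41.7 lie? -42 and -41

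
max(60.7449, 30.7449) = 60.7449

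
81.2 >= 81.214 False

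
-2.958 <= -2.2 True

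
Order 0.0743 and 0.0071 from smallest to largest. 0.0071, 0.0743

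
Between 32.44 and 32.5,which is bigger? 32.5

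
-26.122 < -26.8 False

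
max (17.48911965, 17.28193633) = 17.48911965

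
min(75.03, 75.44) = 75.03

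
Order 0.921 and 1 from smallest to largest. 0.921, 1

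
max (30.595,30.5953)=30.5953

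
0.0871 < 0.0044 False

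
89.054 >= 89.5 False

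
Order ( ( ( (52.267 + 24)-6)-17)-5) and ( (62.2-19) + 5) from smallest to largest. ( (62.2-19) + 5), ( ( ( (52.267 + 24)-6)-17)-5)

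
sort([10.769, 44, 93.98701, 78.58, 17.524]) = [10.769, 17.524, 44, 78.58, 93.98701]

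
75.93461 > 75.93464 False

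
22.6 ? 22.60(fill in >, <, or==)==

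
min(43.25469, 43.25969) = 43.25469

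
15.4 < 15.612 True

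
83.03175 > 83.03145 True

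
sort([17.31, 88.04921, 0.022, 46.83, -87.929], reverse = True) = [88.04921, 46.83, 17.31, 0.022, -87.929]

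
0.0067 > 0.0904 False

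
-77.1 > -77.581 True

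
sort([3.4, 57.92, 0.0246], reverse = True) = [57.92, 3.4, 0.0246]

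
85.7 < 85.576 False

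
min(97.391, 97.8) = 97.391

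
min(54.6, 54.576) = 54.576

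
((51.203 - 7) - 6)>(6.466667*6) False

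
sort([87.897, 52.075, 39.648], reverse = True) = [87.897, 52.075, 39.648]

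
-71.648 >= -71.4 False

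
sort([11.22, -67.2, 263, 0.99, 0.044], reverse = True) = [263, 11.22, 0.99, 0.044, -67.2]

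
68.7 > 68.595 True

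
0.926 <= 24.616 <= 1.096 False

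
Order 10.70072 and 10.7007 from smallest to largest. 10.7007, 10.70072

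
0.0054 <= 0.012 True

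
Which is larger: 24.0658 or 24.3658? 24.3658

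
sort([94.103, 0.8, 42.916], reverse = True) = [94.103, 42.916, 0.8]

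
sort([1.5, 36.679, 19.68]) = [1.5, 19.68, 36.679]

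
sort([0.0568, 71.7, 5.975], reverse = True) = [71.7, 5.975, 0.0568]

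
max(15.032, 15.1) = 15.1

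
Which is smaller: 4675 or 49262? 4675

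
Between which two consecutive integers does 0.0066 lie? 0 and 1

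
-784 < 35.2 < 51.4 True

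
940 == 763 False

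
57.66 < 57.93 True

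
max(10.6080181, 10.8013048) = 10.8013048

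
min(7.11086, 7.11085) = 7.11085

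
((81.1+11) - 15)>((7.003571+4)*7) True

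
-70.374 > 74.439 False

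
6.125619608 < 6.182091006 True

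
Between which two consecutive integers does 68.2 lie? 68 and 69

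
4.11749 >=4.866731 False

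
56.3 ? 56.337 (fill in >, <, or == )<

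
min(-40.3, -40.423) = -40.423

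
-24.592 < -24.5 True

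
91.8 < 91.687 False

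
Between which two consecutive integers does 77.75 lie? 77 and 78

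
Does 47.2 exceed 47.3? No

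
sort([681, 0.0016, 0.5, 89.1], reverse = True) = [681, 89.1, 0.5, 0.0016]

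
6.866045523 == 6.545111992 False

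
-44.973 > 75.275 False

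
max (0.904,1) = 1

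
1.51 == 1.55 False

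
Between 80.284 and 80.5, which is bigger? 80.5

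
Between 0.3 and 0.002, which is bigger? 0.3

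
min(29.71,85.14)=29.71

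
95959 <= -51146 False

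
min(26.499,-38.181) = -38.181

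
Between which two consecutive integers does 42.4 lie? 42 and 43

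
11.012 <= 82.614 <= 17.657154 False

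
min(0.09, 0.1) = 0.09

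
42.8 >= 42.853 False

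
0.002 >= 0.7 False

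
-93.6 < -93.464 True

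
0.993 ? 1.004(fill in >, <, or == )<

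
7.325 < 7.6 True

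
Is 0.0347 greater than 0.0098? Yes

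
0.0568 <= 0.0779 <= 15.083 True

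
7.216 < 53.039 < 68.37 True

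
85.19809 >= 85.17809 True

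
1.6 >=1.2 True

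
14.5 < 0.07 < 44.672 False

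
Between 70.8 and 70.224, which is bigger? 70.8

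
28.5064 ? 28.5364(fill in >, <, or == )<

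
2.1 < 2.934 True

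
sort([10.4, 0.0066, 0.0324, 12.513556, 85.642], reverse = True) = [85.642, 12.513556, 10.4, 0.0324, 0.0066]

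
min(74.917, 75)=74.917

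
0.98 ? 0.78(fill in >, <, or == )>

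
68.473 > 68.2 True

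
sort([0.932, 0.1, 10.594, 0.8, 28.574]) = [0.1, 0.8, 0.932, 10.594, 28.574]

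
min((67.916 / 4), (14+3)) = 16.979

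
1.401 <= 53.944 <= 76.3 True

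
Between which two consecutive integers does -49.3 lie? -50 and -49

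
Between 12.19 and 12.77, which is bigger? 12.77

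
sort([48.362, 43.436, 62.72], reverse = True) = [62.72, 48.362, 43.436]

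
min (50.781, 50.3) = 50.3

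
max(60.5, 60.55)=60.55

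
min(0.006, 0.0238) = 0.006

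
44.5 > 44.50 False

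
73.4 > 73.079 True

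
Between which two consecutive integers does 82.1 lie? 82 and 83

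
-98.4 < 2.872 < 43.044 True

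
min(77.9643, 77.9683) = 77.9643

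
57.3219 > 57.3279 False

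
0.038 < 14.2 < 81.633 True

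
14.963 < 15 True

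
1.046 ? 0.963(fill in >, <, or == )>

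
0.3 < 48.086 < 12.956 False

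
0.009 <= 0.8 True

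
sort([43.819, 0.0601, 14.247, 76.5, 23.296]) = [0.0601, 14.247, 23.296, 43.819, 76.5]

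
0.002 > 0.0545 False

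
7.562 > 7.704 False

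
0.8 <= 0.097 False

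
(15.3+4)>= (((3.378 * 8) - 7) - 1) True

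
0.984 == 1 False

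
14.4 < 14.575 True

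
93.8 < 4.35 False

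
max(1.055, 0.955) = 1.055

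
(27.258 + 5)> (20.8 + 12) False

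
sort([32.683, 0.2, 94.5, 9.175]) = [0.2, 9.175, 32.683, 94.5]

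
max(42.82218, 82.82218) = 82.82218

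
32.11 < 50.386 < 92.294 True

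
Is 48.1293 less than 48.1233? No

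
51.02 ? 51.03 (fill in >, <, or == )<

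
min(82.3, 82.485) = 82.3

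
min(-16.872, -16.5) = -16.872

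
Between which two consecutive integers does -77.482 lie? -78 and -77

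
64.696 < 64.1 False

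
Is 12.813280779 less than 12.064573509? No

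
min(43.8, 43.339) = 43.339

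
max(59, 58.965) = 59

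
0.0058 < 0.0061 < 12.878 True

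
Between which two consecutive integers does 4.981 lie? 4 and 5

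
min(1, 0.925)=0.925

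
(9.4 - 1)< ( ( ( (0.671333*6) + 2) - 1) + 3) False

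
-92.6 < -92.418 True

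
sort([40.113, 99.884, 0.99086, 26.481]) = [0.99086, 26.481, 40.113, 99.884]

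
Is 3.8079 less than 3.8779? Yes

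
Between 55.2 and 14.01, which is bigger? 55.2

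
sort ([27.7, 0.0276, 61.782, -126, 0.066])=[-126, 0.0276, 0.066, 27.7, 61.782]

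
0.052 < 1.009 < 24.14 True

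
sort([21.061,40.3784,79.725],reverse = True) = [79.725,40.3784,21.061]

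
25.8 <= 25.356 False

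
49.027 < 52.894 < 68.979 True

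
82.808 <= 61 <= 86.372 False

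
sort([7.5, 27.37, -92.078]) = [-92.078, 7.5, 27.37]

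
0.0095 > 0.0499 False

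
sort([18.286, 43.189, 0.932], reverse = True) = [43.189, 18.286, 0.932]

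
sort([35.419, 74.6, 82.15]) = [35.419, 74.6, 82.15]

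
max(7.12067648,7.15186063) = 7.15186063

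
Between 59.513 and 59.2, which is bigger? 59.513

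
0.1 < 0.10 False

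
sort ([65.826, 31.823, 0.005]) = [0.005, 31.823, 65.826]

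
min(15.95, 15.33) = 15.33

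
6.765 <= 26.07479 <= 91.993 True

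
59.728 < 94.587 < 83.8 False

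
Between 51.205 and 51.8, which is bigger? 51.8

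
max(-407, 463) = 463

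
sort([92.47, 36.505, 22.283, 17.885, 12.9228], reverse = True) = [92.47, 36.505, 22.283, 17.885, 12.9228]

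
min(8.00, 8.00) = 8.00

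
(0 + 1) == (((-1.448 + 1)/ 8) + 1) False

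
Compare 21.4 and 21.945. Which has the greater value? 21.945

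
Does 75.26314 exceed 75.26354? No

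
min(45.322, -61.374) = -61.374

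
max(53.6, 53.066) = 53.6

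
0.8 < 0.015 False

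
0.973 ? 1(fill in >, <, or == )<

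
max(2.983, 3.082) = 3.082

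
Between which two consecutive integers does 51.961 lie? 51 and 52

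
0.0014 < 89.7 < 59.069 False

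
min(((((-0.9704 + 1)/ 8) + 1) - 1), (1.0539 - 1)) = 0.0037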